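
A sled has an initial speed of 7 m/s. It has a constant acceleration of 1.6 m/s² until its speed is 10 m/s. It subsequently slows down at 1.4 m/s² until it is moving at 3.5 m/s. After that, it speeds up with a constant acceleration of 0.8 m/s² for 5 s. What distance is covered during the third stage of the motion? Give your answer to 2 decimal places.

27.50 m

Phase 1 (accelerating): v₀ = 7.00 m/s, a = 1.6 m/s².
v = v₀ + at → t = (10 − 7.00) / 1.6 = 1.88 s
v² = v₀² + 2aΔx → Δx = (10² − 7.00²)/(2·1.6) = 15.9 m

Phase 2 (decelerating): v₀ = 10.0 m/s, a = -1.4 m/s².
v = v₀ + at → t = (3.5 − 10.0) / -1.4 = 4.64 s
v² = v₀² + 2aΔx → Δx = (3.5² − 10.0²)/(2·-1.4) = 31.3 m

Phase 3 (accelerating): v₀ = 3.50 m/s, a = 0.8 m/s².
v = v₀ + at = 3.50 + (0.8)(5) = 7.50 m/s
Δx = v₀t + ½at² = 3.50·5 + 0.5·0.8·5² = 27.5 m
Distance in phase 3 = 27.5 m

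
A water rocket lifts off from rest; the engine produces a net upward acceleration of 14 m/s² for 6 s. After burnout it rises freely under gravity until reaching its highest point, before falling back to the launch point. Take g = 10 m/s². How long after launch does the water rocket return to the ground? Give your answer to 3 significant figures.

25.4 s

Phase 1 (powered ascent): v₀ = 0 m/s, a = 14 m/s².
v = v₀ + at = 0 + (14)(6) = 84.0 m/s
Δx = v₀t + ½at² = 0·6 + 0.5·14·6² = 252 m

Phase 2 (coasting upward): v₀ = 84.0 m/s, a = -10 m/s².
v = v₀ + at → t = (0 − 84.0) / -10 = 8.40 s
v² = v₀² + 2aΔx → Δx = (0² − 84.0²)/(2·-10) = 353 m

Phase 3 (free fall): v₀ = 0 m/s, a = -10 m/s².
Falls 605 m from rest: t = √(2·605/10) = 11.0 s; v = g·t = 110 m/s.
Total time = 6.00 + 8.40 + 11.0 = 25.4 s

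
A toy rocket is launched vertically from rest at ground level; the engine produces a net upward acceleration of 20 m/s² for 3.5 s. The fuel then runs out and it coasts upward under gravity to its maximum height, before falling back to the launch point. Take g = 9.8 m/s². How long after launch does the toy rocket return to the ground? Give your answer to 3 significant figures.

Phase 1 (powered ascent): v₀ = 0 m/s, a = 20 m/s².
v = v₀ + at = 0 + (20)(3.5) = 70.0 m/s
Δx = v₀t + ½at² = 0·3.5 + 0.5·20·3.5² = 122 m

Phase 2 (coasting upward): v₀ = 70.0 m/s, a = -9.8 m/s².
v = v₀ + at → t = (0 − 70.0) / -9.8 = 7.14 s
v² = v₀² + 2aΔx → Δx = (0² − 70.0²)/(2·-9.8) = 250 m

Phase 3 (free fall): v₀ = 0 m/s, a = -9.8 m/s².
Falls 372 m from rest: t = √(2·372/9.8) = 8.72 s; v = g·t = 85.4 m/s.
Total time = 3.50 + 7.14 + 8.72 = 19.4 s

19.4 s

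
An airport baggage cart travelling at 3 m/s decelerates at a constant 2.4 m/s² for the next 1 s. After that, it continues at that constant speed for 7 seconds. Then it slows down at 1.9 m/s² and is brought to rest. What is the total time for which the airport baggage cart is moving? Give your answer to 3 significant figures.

Phase 1 (decelerating): v₀ = 3.00 m/s, a = -2.4 m/s².
v = v₀ + at = 3.00 + (-2.4)(1) = 0.600 m/s
Δx = v₀t + ½at² = 3.00·1 + 0.5·-2.4·1² = 1.80 m

Phase 2 (constant speed): v₀ = 0.600 m/s, a = 0 m/s².
v = v₀ + at = 0.600 + (0)(7) = 0.600 m/s
Δx = v₀t + ½at² = 0.600·7 + 0.5·0·7² = 4.20 m

Phase 3 (decelerating): v₀ = 0.600 m/s, a = -1.9 m/s².
v = v₀ + at → t = (0 − 0.600) / -1.9 = 0.316 s
v² = v₀² + 2aΔx → Δx = (0² − 0.600²)/(2·-1.9) = 0.0947 m
Total time = 1.00 + 7.00 + 0.316 = 8.32 s

8.32 s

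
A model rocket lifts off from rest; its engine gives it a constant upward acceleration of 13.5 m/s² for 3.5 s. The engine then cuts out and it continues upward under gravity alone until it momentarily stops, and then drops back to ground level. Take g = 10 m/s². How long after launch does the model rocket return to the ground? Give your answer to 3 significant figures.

Phase 1 (powered ascent): v₀ = 0 m/s, a = 13.5 m/s².
v = v₀ + at = 0 + (13.5)(3.5) = 47.2 m/s
Δx = v₀t + ½at² = 0·3.5 + 0.5·13.5·3.5² = 82.7 m

Phase 2 (coasting upward): v₀ = 47.2 m/s, a = -10 m/s².
v = v₀ + at → t = (0 − 47.2) / -10 = 4.72 s
v² = v₀² + 2aΔx → Δx = (0² − 47.2²)/(2·-10) = 112 m

Phase 3 (free fall): v₀ = 0 m/s, a = -10 m/s².
Falls 194 m from rest: t = √(2·194/10) = 6.23 s; v = g·t = 62.3 m/s.
Total time = 3.50 + 4.72 + 6.23 = 14.5 s

14.5 s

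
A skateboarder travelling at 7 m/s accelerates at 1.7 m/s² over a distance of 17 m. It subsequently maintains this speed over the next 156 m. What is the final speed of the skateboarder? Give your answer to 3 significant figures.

Phase 1 (accelerating): v₀ = 7.00 m/s, a = 1.7 m/s².
v² = v₀² + 2aΔx = 7.00² + 2·1.7·17 = 107 → v = 10.3 m/s
t = (v − v₀)/a = (10.3 − 7.00)/1.7 = 1.96 s

Phase 2 (constant speed): v₀ = 10.3 m/s, a = 0 m/s².
Constant speed: t = d/v = 156/10.3 = 15.1 s
Final speed = 10.3 m/s

10.3 m/s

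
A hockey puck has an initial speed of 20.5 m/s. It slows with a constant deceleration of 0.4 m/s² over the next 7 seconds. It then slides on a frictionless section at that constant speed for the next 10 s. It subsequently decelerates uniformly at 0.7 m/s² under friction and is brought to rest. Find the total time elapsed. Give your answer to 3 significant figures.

42.3 s

Phase 1 (decelerating): v₀ = 20.5 m/s, a = -0.4 m/s².
v = v₀ + at = 20.5 + (-0.4)(7) = 17.7 m/s
Δx = v₀t + ½at² = 20.5·7 + 0.5·-0.4·7² = 134 m

Phase 2 (constant speed): v₀ = 17.7 m/s, a = 0 m/s².
v = v₀ + at = 17.7 + (0)(10) = 17.7 m/s
Δx = v₀t + ½at² = 17.7·10 + 0.5·0·10² = 177 m

Phase 3 (decelerating): v₀ = 17.7 m/s, a = -0.7 m/s².
v = v₀ + at → t = (0 − 17.7) / -0.7 = 25.3 s
v² = v₀² + 2aΔx → Δx = (0² − 17.7²)/(2·-0.7) = 224 m
Total time = 7.00 + 10.0 + 25.3 = 42.3 s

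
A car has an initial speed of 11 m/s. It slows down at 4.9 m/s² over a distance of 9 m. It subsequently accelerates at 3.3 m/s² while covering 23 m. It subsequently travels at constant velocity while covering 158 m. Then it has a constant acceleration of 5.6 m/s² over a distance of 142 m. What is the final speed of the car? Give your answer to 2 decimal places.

42.13 m/s

Phase 1 (decelerating): v₀ = 11.0 m/s, a = -4.9 m/s².
v² = v₀² + 2aΔx = 11.0² + 2·-4.9·9 = 32.8 → v = 5.73 m/s
t = (v − v₀)/a = (5.73 − 11.0)/-4.9 = 1.08 s

Phase 2 (accelerating): v₀ = 5.73 m/s, a = 3.3 m/s².
v² = v₀² + 2aΔx = 5.73² + 2·3.3·23 = 185 → v = 13.6 m/s
t = (v − v₀)/a = (13.6 − 5.73)/3.3 = 2.38 s

Phase 3 (constant speed): v₀ = 13.6 m/s, a = 0 m/s².
Constant speed: t = d/v = 158/13.6 = 11.6 s

Phase 4 (accelerating): v₀ = 13.6 m/s, a = 5.6 m/s².
v² = v₀² + 2aΔx = 13.6² + 2·5.6·142 = 1770 → v = 42.1 m/s
t = (v − v₀)/a = (42.1 − 13.6)/5.6 = 5.10 s
Final speed = 42.1 m/s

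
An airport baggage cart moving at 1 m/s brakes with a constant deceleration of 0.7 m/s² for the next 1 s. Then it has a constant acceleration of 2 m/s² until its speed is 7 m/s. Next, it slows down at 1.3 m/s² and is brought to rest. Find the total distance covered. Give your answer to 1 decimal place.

Phase 1 (decelerating): v₀ = 1.00 m/s, a = -0.7 m/s².
v = v₀ + at = 1.00 + (-0.7)(1) = 0.300 m/s
Δx = v₀t + ½at² = 1.00·1 + 0.5·-0.7·1² = 0.650 m

Phase 2 (accelerating): v₀ = 0.300 m/s, a = 2 m/s².
v = v₀ + at → t = (7 − 0.300) / 2 = 3.35 s
v² = v₀² + 2aΔx → Δx = (7² − 0.300²)/(2·2) = 12.2 m

Phase 3 (decelerating): v₀ = 7.00 m/s, a = -1.3 m/s².
v = v₀ + at → t = (0 − 7.00) / -1.3 = 5.38 s
v² = v₀² + 2aΔx → Δx = (0² − 7.00²)/(2·-1.3) = 18.8 m
Total distance = 0.650 + 12.2 + 18.8 = 31.7 m

31.7 m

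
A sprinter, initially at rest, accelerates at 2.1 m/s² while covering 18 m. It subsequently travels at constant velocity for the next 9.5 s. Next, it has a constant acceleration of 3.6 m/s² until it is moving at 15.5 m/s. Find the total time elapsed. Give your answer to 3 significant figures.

15.5 s

Phase 1 (accelerating): v₀ = 0 m/s, a = 2.1 m/s².
v² = v₀² + 2aΔx = 0² + 2·2.1·18 = 75.6 → v = 8.69 m/s
t = (v − v₀)/a = (8.69 − 0)/2.1 = 4.14 s

Phase 2 (constant speed): v₀ = 8.69 m/s, a = 0 m/s².
v = v₀ + at = 8.69 + (0)(9.5) = 8.69 m/s
Δx = v₀t + ½at² = 8.69·9.5 + 0.5·0·9.5² = 82.6 m

Phase 3 (accelerating): v₀ = 8.69 m/s, a = 3.6 m/s².
v = v₀ + at → t = (15.5 − 8.69) / 3.6 = 1.89 s
v² = v₀² + 2aΔx → Δx = (15.5² − 8.69²)/(2·3.6) = 22.9 m
Total time = 4.14 + 9.50 + 1.89 = 15.5 s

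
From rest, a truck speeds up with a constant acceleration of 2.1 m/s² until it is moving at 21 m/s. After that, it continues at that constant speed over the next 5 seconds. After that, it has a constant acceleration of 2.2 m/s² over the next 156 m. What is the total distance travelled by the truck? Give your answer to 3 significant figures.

Phase 1 (accelerating): v₀ = 0 m/s, a = 2.1 m/s².
v = v₀ + at → t = (21 − 0) / 2.1 = 10.0 s
v² = v₀² + 2aΔx → Δx = (21² − 0²)/(2·2.1) = 105 m

Phase 2 (constant speed): v₀ = 21.0 m/s, a = 0 m/s².
v = v₀ + at = 21.0 + (0)(5) = 21.0 m/s
Δx = v₀t + ½at² = 21.0·5 + 0.5·0·5² = 105 m

Phase 3 (accelerating): v₀ = 21.0 m/s, a = 2.2 m/s².
v² = v₀² + 2aΔx = 21.0² + 2·2.2·156 = 1130 → v = 33.6 m/s
t = (v − v₀)/a = (33.6 − 21.0)/2.2 = 5.72 s
Total distance = 105 + 105 + 156 = 366 m

366 m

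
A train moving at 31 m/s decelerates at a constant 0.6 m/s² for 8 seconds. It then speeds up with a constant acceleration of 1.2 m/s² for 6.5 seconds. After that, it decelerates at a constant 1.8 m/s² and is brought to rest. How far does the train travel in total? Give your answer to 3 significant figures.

Phase 1 (decelerating): v₀ = 31.0 m/s, a = -0.6 m/s².
v = v₀ + at = 31.0 + (-0.6)(8) = 26.2 m/s
Δx = v₀t + ½at² = 31.0·8 + 0.5·-0.6·8² = 229 m

Phase 2 (accelerating): v₀ = 26.2 m/s, a = 1.2 m/s².
v = v₀ + at = 26.2 + (1.2)(6.5) = 34.0 m/s
Δx = v₀t + ½at² = 26.2·6.5 + 0.5·1.2·6.5² = 196 m

Phase 3 (decelerating): v₀ = 34.0 m/s, a = -1.8 m/s².
v = v₀ + at → t = (0 − 34.0) / -1.8 = 18.9 s
v² = v₀² + 2aΔx → Δx = (0² − 34.0²)/(2·-1.8) = 321 m
Total distance = 229 + 196 + 321 = 746 m

746 m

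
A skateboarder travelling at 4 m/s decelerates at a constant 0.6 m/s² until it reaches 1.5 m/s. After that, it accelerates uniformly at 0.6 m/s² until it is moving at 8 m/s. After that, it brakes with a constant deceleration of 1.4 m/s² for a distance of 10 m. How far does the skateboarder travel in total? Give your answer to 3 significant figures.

72.9 m

Phase 1 (decelerating): v₀ = 4.00 m/s, a = -0.6 m/s².
v = v₀ + at → t = (1.5 − 4.00) / -0.6 = 4.17 s
v² = v₀² + 2aΔx → Δx = (1.5² − 4.00²)/(2·-0.6) = 11.5 m

Phase 2 (accelerating): v₀ = 1.50 m/s, a = 0.6 m/s².
v = v₀ + at → t = (8 − 1.50) / 0.6 = 10.8 s
v² = v₀² + 2aΔx → Δx = (8² − 1.50²)/(2·0.6) = 51.5 m

Phase 3 (decelerating): v₀ = 8.00 m/s, a = -1.4 m/s².
v² = v₀² + 2aΔx = 8.00² + 2·-1.4·10 = 36.0 → v = 6.00 m/s
t = (v − v₀)/a = (6.00 − 8.00)/-1.4 = 1.43 s
Total distance = 11.5 + 51.5 + 10.0 = 72.9 m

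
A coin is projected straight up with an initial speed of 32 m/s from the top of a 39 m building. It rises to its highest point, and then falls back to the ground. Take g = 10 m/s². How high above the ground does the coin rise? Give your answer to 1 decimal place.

90.2 m

Phase 1 (rising): v₀ = 32.0 m/s, a = -10 m/s².
v = v₀ + at → t = (0 − 32.0) / -10 = 3.20 s
v² = v₀² + 2aΔx → Δx = (0² − 32.0²)/(2·-10) = 51.2 m
Maximum height = 39 + 51.2 = 90.2 m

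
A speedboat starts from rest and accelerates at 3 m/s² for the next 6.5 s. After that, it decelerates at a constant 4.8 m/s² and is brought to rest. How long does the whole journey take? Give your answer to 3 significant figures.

Phase 1 (accelerating): v₀ = 0 m/s, a = 3 m/s².
v = v₀ + at = 0 + (3)(6.5) = 19.5 m/s
Δx = v₀t + ½at² = 0·6.5 + 0.5·3·6.5² = 63.4 m

Phase 2 (decelerating): v₀ = 19.5 m/s, a = -4.8 m/s².
v = v₀ + at → t = (0 − 19.5) / -4.8 = 4.06 s
v² = v₀² + 2aΔx → Δx = (0² − 19.5²)/(2·-4.8) = 39.6 m
Total time = 6.50 + 4.06 = 10.6 s

10.6 s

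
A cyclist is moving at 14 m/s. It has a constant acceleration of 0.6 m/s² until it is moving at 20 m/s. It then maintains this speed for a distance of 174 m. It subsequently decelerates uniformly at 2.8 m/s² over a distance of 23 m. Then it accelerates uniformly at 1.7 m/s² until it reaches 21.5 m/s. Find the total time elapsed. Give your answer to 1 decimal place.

Phase 1 (accelerating): v₀ = 14.0 m/s, a = 0.6 m/s².
v = v₀ + at → t = (20 − 14.0) / 0.6 = 10.0 s
v² = v₀² + 2aΔx → Δx = (20² − 14.0²)/(2·0.6) = 170 m

Phase 2 (constant speed): v₀ = 20.0 m/s, a = 0 m/s².
Constant speed: t = d/v = 174/20.0 = 8.70 s

Phase 3 (decelerating): v₀ = 20.0 m/s, a = -2.8 m/s².
v² = v₀² + 2aΔx = 20.0² + 2·-2.8·23 = 271 → v = 16.5 m/s
t = (v − v₀)/a = (16.5 − 20.0)/-2.8 = 1.26 s

Phase 4 (accelerating): v₀ = 16.5 m/s, a = 1.7 m/s².
v = v₀ + at → t = (21.5 − 16.5) / 1.7 = 2.96 s
v² = v₀² + 2aΔx → Δx = (21.5² − 16.5²)/(2·1.7) = 56.2 m
Total time = 10.0 + 8.70 + 1.26 + 2.96 = 22.9 s

22.9 s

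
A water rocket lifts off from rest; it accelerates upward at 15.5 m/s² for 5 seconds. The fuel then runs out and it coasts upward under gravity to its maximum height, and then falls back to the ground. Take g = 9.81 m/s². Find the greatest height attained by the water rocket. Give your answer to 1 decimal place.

Phase 1 (powered ascent): v₀ = 0 m/s, a = 15.5 m/s².
v = v₀ + at = 0 + (15.5)(5) = 77.5 m/s
Δx = v₀t + ½at² = 0·5 + 0.5·15.5·5² = 194 m

Phase 2 (coasting upward): v₀ = 77.5 m/s, a = -9.81 m/s².
v = v₀ + at → t = (0 − 77.5) / -9.81 = 7.90 s
v² = v₀² + 2aΔx → Δx = (0² − 77.5²)/(2·-9.81) = 306 m
Maximum height = 194 + 306 = 500 m

499.9 m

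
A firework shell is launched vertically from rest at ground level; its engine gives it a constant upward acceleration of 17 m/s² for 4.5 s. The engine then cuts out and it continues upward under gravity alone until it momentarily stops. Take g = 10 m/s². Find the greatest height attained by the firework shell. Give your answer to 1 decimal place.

464.7 m

Phase 1 (powered ascent): v₀ = 0 m/s, a = 17 m/s².
v = v₀ + at = 0 + (17)(4.5) = 76.5 m/s
Δx = v₀t + ½at² = 0·4.5 + 0.5·17·4.5² = 172 m

Phase 2 (coasting upward): v₀ = 76.5 m/s, a = -10 m/s².
v = v₀ + at → t = (0 − 76.5) / -10 = 7.65 s
v² = v₀² + 2aΔx → Δx = (0² − 76.5²)/(2·-10) = 293 m
Maximum height = 172 + 293 = 465 m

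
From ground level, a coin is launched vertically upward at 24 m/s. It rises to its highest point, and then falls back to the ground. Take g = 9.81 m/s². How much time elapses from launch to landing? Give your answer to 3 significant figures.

Phase 1 (rising): v₀ = 24.0 m/s, a = -9.81 m/s².
v = v₀ + at → t = (0 − 24.0) / -9.81 = 2.45 s
v² = v₀² + 2aΔx → Δx = (0² − 24.0²)/(2·-9.81) = 29.4 m

Phase 2 (falling): v₀ = 0 m/s, a = -9.81 m/s².
Falls 29.4 m from rest: t = √(2·29.4/9.81) = 2.45 s; v = g·t = 24.0 m/s.
Total time = 2.45 + 2.45 = 4.89 s

4.89 s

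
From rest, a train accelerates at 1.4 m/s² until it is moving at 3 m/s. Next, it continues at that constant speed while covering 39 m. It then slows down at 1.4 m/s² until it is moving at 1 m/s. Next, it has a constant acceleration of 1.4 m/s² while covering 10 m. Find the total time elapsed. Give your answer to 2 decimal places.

Phase 1 (accelerating): v₀ = 0 m/s, a = 1.4 m/s².
v = v₀ + at → t = (3 − 0) / 1.4 = 2.14 s
v² = v₀² + 2aΔx → Δx = (3² − 0²)/(2·1.4) = 3.21 m

Phase 2 (constant speed): v₀ = 3.00 m/s, a = 0 m/s².
Constant speed: t = d/v = 39/3.00 = 13.0 s

Phase 3 (decelerating): v₀ = 3.00 m/s, a = -1.4 m/s².
v = v₀ + at → t = (1 − 3.00) / -1.4 = 1.43 s
v² = v₀² + 2aΔx → Δx = (1² − 3.00²)/(2·-1.4) = 2.86 m

Phase 4 (accelerating): v₀ = 1.00 m/s, a = 1.4 m/s².
v² = v₀² + 2aΔx = 1.00² + 2·1.4·10 = 29.0 → v = 5.39 m/s
t = (v − v₀)/a = (5.39 − 1.00)/1.4 = 3.13 s
Total time = 2.14 + 13.0 + 1.43 + 3.13 = 19.7 s

19.70 s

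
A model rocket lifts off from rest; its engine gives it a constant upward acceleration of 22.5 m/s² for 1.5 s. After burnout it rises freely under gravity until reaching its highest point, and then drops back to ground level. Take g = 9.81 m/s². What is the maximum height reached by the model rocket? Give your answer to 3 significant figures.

Phase 1 (powered ascent): v₀ = 0 m/s, a = 22.5 m/s².
v = v₀ + at = 0 + (22.5)(1.5) = 33.8 m/s
Δx = v₀t + ½at² = 0·1.5 + 0.5·22.5·1.5² = 25.3 m

Phase 2 (coasting upward): v₀ = 33.8 m/s, a = -9.81 m/s².
v = v₀ + at → t = (0 − 33.8) / -9.81 = 3.44 s
v² = v₀² + 2aΔx → Δx = (0² − 33.8²)/(2·-9.81) = 58.1 m
Maximum height = 25.3 + 58.1 = 83.4 m

83.4 m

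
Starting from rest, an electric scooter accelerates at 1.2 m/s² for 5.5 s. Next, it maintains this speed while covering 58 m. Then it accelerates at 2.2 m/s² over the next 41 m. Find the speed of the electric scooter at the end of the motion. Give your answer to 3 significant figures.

Phase 1 (accelerating): v₀ = 0 m/s, a = 1.2 m/s².
v = v₀ + at = 0 + (1.2)(5.5) = 6.60 m/s
Δx = v₀t + ½at² = 0·5.5 + 0.5·1.2·5.5² = 18.1 m

Phase 2 (constant speed): v₀ = 6.60 m/s, a = 0 m/s².
Constant speed: t = d/v = 58/6.60 = 8.79 s

Phase 3 (accelerating): v₀ = 6.60 m/s, a = 2.2 m/s².
v² = v₀² + 2aΔx = 6.60² + 2·2.2·41 = 224 → v = 15.0 m/s
t = (v − v₀)/a = (15.0 − 6.60)/2.2 = 3.80 s
Final speed = 15.0 m/s

15.0 m/s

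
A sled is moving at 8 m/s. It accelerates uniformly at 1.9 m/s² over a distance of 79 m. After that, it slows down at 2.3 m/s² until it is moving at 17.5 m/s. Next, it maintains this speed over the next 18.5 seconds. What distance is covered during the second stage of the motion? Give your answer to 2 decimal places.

12.60 m

Phase 1 (accelerating): v₀ = 8.00 m/s, a = 1.9 m/s².
v² = v₀² + 2aΔx = 8.00² + 2·1.9·79 = 364 → v = 19.1 m/s
t = (v − v₀)/a = (19.1 − 8.00)/1.9 = 5.83 s

Phase 2 (decelerating): v₀ = 19.1 m/s, a = -2.3 m/s².
v = v₀ + at → t = (17.5 − 19.1) / -2.3 = 0.689 s
v² = v₀² + 2aΔx → Δx = (17.5² − 19.1²)/(2·-2.3) = 12.6 m
Distance in phase 2 = 12.6 m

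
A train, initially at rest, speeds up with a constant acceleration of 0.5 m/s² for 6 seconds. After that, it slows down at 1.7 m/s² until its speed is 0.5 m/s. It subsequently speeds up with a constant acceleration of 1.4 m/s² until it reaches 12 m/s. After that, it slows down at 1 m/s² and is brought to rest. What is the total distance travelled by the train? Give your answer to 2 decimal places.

Phase 1 (accelerating): v₀ = 0 m/s, a = 0.5 m/s².
v = v₀ + at = 0 + (0.5)(6) = 3.00 m/s
Δx = v₀t + ½at² = 0·6 + 0.5·0.5·6² = 9.00 m

Phase 2 (decelerating): v₀ = 3.00 m/s, a = -1.7 m/s².
v = v₀ + at → t = (0.5 − 3.00) / -1.7 = 1.47 s
v² = v₀² + 2aΔx → Δx = (0.5² − 3.00²)/(2·-1.7) = 2.57 m

Phase 3 (accelerating): v₀ = 0.500 m/s, a = 1.4 m/s².
v = v₀ + at → t = (12 − 0.500) / 1.4 = 8.21 s
v² = v₀² + 2aΔx → Δx = (12² − 0.500²)/(2·1.4) = 51.3 m

Phase 4 (decelerating): v₀ = 12.0 m/s, a = -1 m/s².
v = v₀ + at → t = (0 − 12.0) / -1 = 12.0 s
v² = v₀² + 2aΔx → Δx = (0² − 12.0²)/(2·-1) = 72.0 m
Total distance = 9.00 + 2.57 + 51.3 + 72.0 = 135 m

134.91 m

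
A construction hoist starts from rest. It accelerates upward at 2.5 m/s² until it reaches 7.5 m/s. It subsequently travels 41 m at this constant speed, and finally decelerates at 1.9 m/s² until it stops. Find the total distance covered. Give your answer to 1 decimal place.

Phase 1 (accelerating): v₀ = 0 m/s, a = 2.5 m/s².
v = v₀ + at → t = (7.5 − 0) / 2.5 = 3.00 s
v² = v₀² + 2aΔx → Δx = (7.5² − 0²)/(2·2.5) = 11.2 m

Phase 2 (constant speed): v₀ = 7.50 m/s, a = 0 m/s².
Constant speed: t = d/v = 41/7.50 = 5.47 s

Phase 3 (decelerating): v₀ = 7.50 m/s, a = -1.9 m/s².
v = v₀ + at → t = (0 − 7.50) / -1.9 = 3.95 s
v² = v₀² + 2aΔx → Δx = (0² − 7.50²)/(2·-1.9) = 14.8 m
Total distance = 11.2 + 41.0 + 14.8 = 67.1 m

67.1 m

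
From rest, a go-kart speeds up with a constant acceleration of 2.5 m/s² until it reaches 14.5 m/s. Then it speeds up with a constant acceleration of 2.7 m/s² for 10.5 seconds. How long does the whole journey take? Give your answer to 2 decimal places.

16.30 s

Phase 1 (accelerating): v₀ = 0 m/s, a = 2.5 m/s².
v = v₀ + at → t = (14.5 − 0) / 2.5 = 5.80 s
v² = v₀² + 2aΔx → Δx = (14.5² − 0²)/(2·2.5) = 42.0 m

Phase 2 (accelerating): v₀ = 14.5 m/s, a = 2.7 m/s².
v = v₀ + at = 14.5 + (2.7)(10.5) = 42.9 m/s
Δx = v₀t + ½at² = 14.5·10.5 + 0.5·2.7·10.5² = 301 m
Total time = 5.80 + 10.5 = 16.3 s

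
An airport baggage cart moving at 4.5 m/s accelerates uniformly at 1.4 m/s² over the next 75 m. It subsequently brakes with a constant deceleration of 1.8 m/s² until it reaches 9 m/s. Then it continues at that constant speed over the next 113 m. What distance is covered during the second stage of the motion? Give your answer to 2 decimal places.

Phase 1 (accelerating): v₀ = 4.50 m/s, a = 1.4 m/s².
v² = v₀² + 2aΔx = 4.50² + 2·1.4·75 = 230 → v = 15.2 m/s
t = (v − v₀)/a = (15.2 − 4.50)/1.4 = 7.62 s

Phase 2 (decelerating): v₀ = 15.2 m/s, a = -1.8 m/s².
v = v₀ + at → t = (9 − 15.2) / -1.8 = 3.43 s
v² = v₀² + 2aΔx → Δx = (9² − 15.2²)/(2·-1.8) = 41.5 m
Distance in phase 2 = 41.5 m

41.46 m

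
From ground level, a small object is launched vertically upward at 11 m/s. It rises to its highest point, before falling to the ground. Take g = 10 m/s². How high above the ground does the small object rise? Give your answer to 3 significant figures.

6.05 m

Phase 1 (rising): v₀ = 11.0 m/s, a = -10 m/s².
v = v₀ + at → t = (0 − 11.0) / -10 = 1.10 s
v² = v₀² + 2aΔx → Δx = (0² − 11.0²)/(2·-10) = 6.05 m
Maximum height = 6.05 m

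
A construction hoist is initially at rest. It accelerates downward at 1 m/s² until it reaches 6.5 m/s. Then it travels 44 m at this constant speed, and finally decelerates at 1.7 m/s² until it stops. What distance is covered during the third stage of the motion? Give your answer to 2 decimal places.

12.43 m

Phase 1 (accelerating): v₀ = 0 m/s, a = 1 m/s².
v = v₀ + at → t = (6.5 − 0) / 1 = 6.50 s
v² = v₀² + 2aΔx → Δx = (6.5² − 0²)/(2·1) = 21.1 m

Phase 2 (constant speed): v₀ = 6.50 m/s, a = 0 m/s².
Constant speed: t = d/v = 44/6.50 = 6.77 s

Phase 3 (decelerating): v₀ = 6.50 m/s, a = -1.7 m/s².
v = v₀ + at → t = (0 − 6.50) / -1.7 = 3.82 s
v² = v₀² + 2aΔx → Δx = (0² − 6.50²)/(2·-1.7) = 12.4 m
Distance in phase 3 = 12.4 m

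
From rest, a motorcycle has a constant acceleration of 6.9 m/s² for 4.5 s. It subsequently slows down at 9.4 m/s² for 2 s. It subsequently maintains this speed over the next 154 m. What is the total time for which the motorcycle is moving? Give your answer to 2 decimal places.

Phase 1 (accelerating): v₀ = 0 m/s, a = 6.9 m/s².
v = v₀ + at = 0 + (6.9)(4.5) = 31.1 m/s
Δx = v₀t + ½at² = 0·4.5 + 0.5·6.9·4.5² = 69.9 m

Phase 2 (decelerating): v₀ = 31.1 m/s, a = -9.4 m/s².
v = v₀ + at = 31.1 + (-9.4)(2) = 12.2 m/s
Δx = v₀t + ½at² = 31.1·2 + 0.5·-9.4·2² = 43.3 m

Phase 3 (constant speed): v₀ = 12.2 m/s, a = 0 m/s².
Constant speed: t = d/v = 154/12.2 = 12.6 s
Total time = 4.50 + 2.00 + 12.6 = 19.1 s

19.07 s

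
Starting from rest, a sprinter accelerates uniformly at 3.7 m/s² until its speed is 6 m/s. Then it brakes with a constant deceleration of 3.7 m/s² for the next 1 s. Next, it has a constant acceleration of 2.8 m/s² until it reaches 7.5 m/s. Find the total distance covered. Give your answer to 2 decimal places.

Phase 1 (accelerating): v₀ = 0 m/s, a = 3.7 m/s².
v = v₀ + at → t = (6 − 0) / 3.7 = 1.62 s
v² = v₀² + 2aΔx → Δx = (6² − 0²)/(2·3.7) = 4.86 m

Phase 2 (decelerating): v₀ = 6.00 m/s, a = -3.7 m/s².
v = v₀ + at = 6.00 + (-3.7)(1) = 2.30 m/s
Δx = v₀t + ½at² = 6.00·1 + 0.5·-3.7·1² = 4.15 m

Phase 3 (accelerating): v₀ = 2.30 m/s, a = 2.8 m/s².
v = v₀ + at → t = (7.5 − 2.30) / 2.8 = 1.86 s
v² = v₀² + 2aΔx → Δx = (7.5² − 2.30²)/(2·2.8) = 9.10 m
Total distance = 4.86 + 4.15 + 9.10 = 18.1 m

18.11 m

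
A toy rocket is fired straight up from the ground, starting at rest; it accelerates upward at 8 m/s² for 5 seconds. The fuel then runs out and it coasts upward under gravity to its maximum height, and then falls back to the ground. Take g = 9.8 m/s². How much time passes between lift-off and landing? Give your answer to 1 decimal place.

Phase 1 (powered ascent): v₀ = 0 m/s, a = 8 m/s².
v = v₀ + at = 0 + (8)(5) = 40.0 m/s
Δx = v₀t + ½at² = 0·5 + 0.5·8·5² = 100 m

Phase 2 (coasting upward): v₀ = 40.0 m/s, a = -9.8 m/s².
v = v₀ + at → t = (0 − 40.0) / -9.8 = 4.08 s
v² = v₀² + 2aΔx → Δx = (0² − 40.0²)/(2·-9.8) = 81.6 m

Phase 3 (free fall): v₀ = 0 m/s, a = -9.8 m/s².
Falls 182 m from rest: t = √(2·182/9.8) = 6.09 s; v = g·t = 59.7 m/s.
Total time = 5.00 + 4.08 + 6.09 = 15.2 s

15.2 s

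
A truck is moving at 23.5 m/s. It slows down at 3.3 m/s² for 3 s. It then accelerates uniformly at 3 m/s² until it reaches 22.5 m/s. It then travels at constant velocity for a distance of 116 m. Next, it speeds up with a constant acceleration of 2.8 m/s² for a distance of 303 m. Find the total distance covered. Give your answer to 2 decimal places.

Phase 1 (decelerating): v₀ = 23.5 m/s, a = -3.3 m/s².
v = v₀ + at = 23.5 + (-3.3)(3) = 13.6 m/s
Δx = v₀t + ½at² = 23.5·3 + 0.5·-3.3·3² = 55.7 m

Phase 2 (accelerating): v₀ = 13.6 m/s, a = 3 m/s².
v = v₀ + at → t = (22.5 − 13.6) / 3 = 2.97 s
v² = v₀² + 2aΔx → Δx = (22.5² − 13.6²)/(2·3) = 53.5 m

Phase 3 (constant speed): v₀ = 22.5 m/s, a = 0 m/s².
Constant speed: t = d/v = 116/22.5 = 5.16 s

Phase 4 (accelerating): v₀ = 22.5 m/s, a = 2.8 m/s².
v² = v₀² + 2aΔx = 22.5² + 2·2.8·303 = 2200 → v = 46.9 m/s
t = (v − v₀)/a = (46.9 − 22.5)/2.8 = 8.73 s
Total distance = 55.7 + 53.5 + 116 + 303 = 528 m

528.20 m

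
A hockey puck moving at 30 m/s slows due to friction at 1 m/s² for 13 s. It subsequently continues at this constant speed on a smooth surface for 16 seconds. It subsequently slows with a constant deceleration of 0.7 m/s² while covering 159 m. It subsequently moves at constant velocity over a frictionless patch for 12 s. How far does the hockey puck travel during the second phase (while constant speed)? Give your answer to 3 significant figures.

272 m

Phase 1 (decelerating): v₀ = 30.0 m/s, a = -1 m/s².
v = v₀ + at = 30.0 + (-1)(13) = 17.0 m/s
Δx = v₀t + ½at² = 30.0·13 + 0.5·-1·13² = 306 m

Phase 2 (constant speed): v₀ = 17.0 m/s, a = 0 m/s².
v = v₀ + at = 17.0 + (0)(16) = 17.0 m/s
Δx = v₀t + ½at² = 17.0·16 + 0.5·0·16² = 272 m
Distance in phase 2 = 272 m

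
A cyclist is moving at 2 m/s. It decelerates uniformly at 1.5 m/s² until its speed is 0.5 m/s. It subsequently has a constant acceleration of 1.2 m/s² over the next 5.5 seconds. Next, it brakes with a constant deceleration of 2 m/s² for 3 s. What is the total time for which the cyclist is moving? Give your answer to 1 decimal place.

Phase 1 (decelerating): v₀ = 2.00 m/s, a = -1.5 m/s².
v = v₀ + at → t = (0.5 − 2.00) / -1.5 = 1.00 s
v² = v₀² + 2aΔx → Δx = (0.5² − 2.00²)/(2·-1.5) = 1.25 m

Phase 2 (accelerating): v₀ = 0.500 m/s, a = 1.2 m/s².
v = v₀ + at = 0.500 + (1.2)(5.5) = 7.10 m/s
Δx = v₀t + ½at² = 0.500·5.5 + 0.5·1.2·5.5² = 20.9 m

Phase 3 (decelerating): v₀ = 7.10 m/s, a = -2 m/s².
v = v₀ + at = 7.10 + (-2)(3) = 1.10 m/s
Δx = v₀t + ½at² = 7.10·3 + 0.5·-2·3² = 12.3 m
Total time = 1.00 + 5.50 + 3.00 = 9.50 s

9.5 s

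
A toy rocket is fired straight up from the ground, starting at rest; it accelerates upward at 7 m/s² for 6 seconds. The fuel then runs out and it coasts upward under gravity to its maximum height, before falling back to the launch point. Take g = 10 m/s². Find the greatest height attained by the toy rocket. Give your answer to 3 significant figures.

Phase 1 (powered ascent): v₀ = 0 m/s, a = 7 m/s².
v = v₀ + at = 0 + (7)(6) = 42.0 m/s
Δx = v₀t + ½at² = 0·6 + 0.5·7·6² = 126 m

Phase 2 (coasting upward): v₀ = 42.0 m/s, a = -10 m/s².
v = v₀ + at → t = (0 − 42.0) / -10 = 4.20 s
v² = v₀² + 2aΔx → Δx = (0² − 42.0²)/(2·-10) = 88.2 m
Maximum height = 126 + 88.2 = 214 m

214 m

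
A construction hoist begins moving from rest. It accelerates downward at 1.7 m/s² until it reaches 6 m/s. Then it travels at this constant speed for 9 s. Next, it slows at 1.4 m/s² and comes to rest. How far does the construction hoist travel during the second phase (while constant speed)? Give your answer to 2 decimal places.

Phase 1 (accelerating): v₀ = 0 m/s, a = 1.7 m/s².
v = v₀ + at → t = (6 − 0) / 1.7 = 3.53 s
v² = v₀² + 2aΔx → Δx = (6² − 0²)/(2·1.7) = 10.6 m

Phase 2 (constant speed): v₀ = 6.00 m/s, a = 0 m/s².
v = v₀ + at = 6.00 + (0)(9) = 6.00 m/s
Δx = v₀t + ½at² = 6.00·9 + 0.5·0·9² = 54.0 m
Distance in phase 2 = 54.0 m

54.00 m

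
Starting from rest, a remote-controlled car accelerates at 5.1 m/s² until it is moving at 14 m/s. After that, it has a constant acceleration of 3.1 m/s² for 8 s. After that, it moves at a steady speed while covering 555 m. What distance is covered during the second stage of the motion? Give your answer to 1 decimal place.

211.2 m

Phase 1 (accelerating): v₀ = 0 m/s, a = 5.1 m/s².
v = v₀ + at → t = (14 − 0) / 5.1 = 2.75 s
v² = v₀² + 2aΔx → Δx = (14² − 0²)/(2·5.1) = 19.2 m

Phase 2 (accelerating): v₀ = 14.0 m/s, a = 3.1 m/s².
v = v₀ + at = 14.0 + (3.1)(8) = 38.8 m/s
Δx = v₀t + ½at² = 14.0·8 + 0.5·3.1·8² = 211 m
Distance in phase 2 = 211 m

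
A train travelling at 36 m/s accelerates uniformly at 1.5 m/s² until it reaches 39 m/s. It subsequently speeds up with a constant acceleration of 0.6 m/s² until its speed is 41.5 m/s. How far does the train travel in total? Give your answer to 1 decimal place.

242.7 m

Phase 1 (accelerating): v₀ = 36.0 m/s, a = 1.5 m/s².
v = v₀ + at → t = (39 − 36.0) / 1.5 = 2.00 s
v² = v₀² + 2aΔx → Δx = (39² − 36.0²)/(2·1.5) = 75.0 m

Phase 2 (accelerating): v₀ = 39.0 m/s, a = 0.6 m/s².
v = v₀ + at → t = (41.5 − 39.0) / 0.6 = 4.17 s
v² = v₀² + 2aΔx → Δx = (41.5² − 39.0²)/(2·0.6) = 168 m
Total distance = 75.0 + 168 = 243 m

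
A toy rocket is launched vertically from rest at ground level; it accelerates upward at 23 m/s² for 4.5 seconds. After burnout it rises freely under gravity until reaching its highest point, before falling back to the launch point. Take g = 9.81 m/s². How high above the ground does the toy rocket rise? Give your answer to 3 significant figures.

779 m

Phase 1 (powered ascent): v₀ = 0 m/s, a = 23 m/s².
v = v₀ + at = 0 + (23)(4.5) = 104 m/s
Δx = v₀t + ½at² = 0·4.5 + 0.5·23·4.5² = 233 m

Phase 2 (coasting upward): v₀ = 104 m/s, a = -9.81 m/s².
v = v₀ + at → t = (0 − 104) / -9.81 = 10.6 s
v² = v₀² + 2aΔx → Δx = (0² − 104²)/(2·-9.81) = 546 m
Maximum height = 233 + 546 = 779 m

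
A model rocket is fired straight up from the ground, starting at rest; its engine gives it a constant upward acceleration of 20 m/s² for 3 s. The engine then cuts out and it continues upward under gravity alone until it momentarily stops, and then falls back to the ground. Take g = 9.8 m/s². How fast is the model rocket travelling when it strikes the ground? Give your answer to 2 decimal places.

73.24 m/s

Phase 1 (powered ascent): v₀ = 0 m/s, a = 20 m/s².
v = v₀ + at = 0 + (20)(3) = 60.0 m/s
Δx = v₀t + ½at² = 0·3 + 0.5·20·3² = 90.0 m

Phase 2 (coasting upward): v₀ = 60.0 m/s, a = -9.8 m/s².
v = v₀ + at → t = (0 − 60.0) / -9.8 = 6.12 s
v² = v₀² + 2aΔx → Δx = (0² − 60.0²)/(2·-9.8) = 184 m

Phase 3 (free fall): v₀ = 0 m/s, a = -9.8 m/s².
Falls 274 m from rest: t = √(2·274/9.8) = 7.47 s; v = g·t = 73.2 m/s.
Impact speed = 73.2 m/s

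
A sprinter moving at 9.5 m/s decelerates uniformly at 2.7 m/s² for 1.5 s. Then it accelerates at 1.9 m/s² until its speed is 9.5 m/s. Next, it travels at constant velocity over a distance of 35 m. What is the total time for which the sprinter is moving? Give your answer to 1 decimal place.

7.3 s

Phase 1 (decelerating): v₀ = 9.50 m/s, a = -2.7 m/s².
v = v₀ + at = 9.50 + (-2.7)(1.5) = 5.45 m/s
Δx = v₀t + ½at² = 9.50·1.5 + 0.5·-2.7·1.5² = 11.2 m

Phase 2 (accelerating): v₀ = 5.45 m/s, a = 1.9 m/s².
v = v₀ + at → t = (9.5 − 5.45) / 1.9 = 2.13 s
v² = v₀² + 2aΔx → Δx = (9.5² − 5.45²)/(2·1.9) = 15.9 m

Phase 3 (constant speed): v₀ = 9.50 m/s, a = 0 m/s².
Constant speed: t = d/v = 35/9.50 = 3.68 s
Total time = 1.50 + 2.13 + 3.68 = 7.32 s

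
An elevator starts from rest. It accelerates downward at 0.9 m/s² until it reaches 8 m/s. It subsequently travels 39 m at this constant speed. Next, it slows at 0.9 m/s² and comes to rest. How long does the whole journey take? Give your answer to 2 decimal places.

Phase 1 (accelerating): v₀ = 0 m/s, a = 0.9 m/s².
v = v₀ + at → t = (8 − 0) / 0.9 = 8.89 s
v² = v₀² + 2aΔx → Δx = (8² − 0²)/(2·0.9) = 35.6 m

Phase 2 (constant speed): v₀ = 8.00 m/s, a = 0 m/s².
Constant speed: t = d/v = 39/8.00 = 4.88 s

Phase 3 (decelerating): v₀ = 8.00 m/s, a = -0.9 m/s².
v = v₀ + at → t = (0 − 8.00) / -0.9 = 8.89 s
v² = v₀² + 2aΔx → Δx = (0² − 8.00²)/(2·-0.9) = 35.6 m
Total time = 8.89 + 4.88 + 8.89 = 22.7 s

22.65 s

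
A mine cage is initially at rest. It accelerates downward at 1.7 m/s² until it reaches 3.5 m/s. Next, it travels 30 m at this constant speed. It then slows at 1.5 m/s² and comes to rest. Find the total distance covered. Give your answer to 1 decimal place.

Phase 1 (accelerating): v₀ = 0 m/s, a = 1.7 m/s².
v = v₀ + at → t = (3.5 − 0) / 1.7 = 2.06 s
v² = v₀² + 2aΔx → Δx = (3.5² − 0²)/(2·1.7) = 3.60 m

Phase 2 (constant speed): v₀ = 3.50 m/s, a = 0 m/s².
Constant speed: t = d/v = 30/3.50 = 8.57 s

Phase 3 (decelerating): v₀ = 3.50 m/s, a = -1.5 m/s².
v = v₀ + at → t = (0 − 3.50) / -1.5 = 2.33 s
v² = v₀² + 2aΔx → Δx = (0² − 3.50²)/(2·-1.5) = 4.08 m
Total distance = 3.60 + 30.0 + 4.08 = 37.7 m

37.7 m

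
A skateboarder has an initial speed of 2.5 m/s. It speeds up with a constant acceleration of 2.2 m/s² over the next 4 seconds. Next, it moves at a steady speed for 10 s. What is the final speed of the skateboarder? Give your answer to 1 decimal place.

Phase 1 (accelerating): v₀ = 2.50 m/s, a = 2.2 m/s².
v = v₀ + at = 2.50 + (2.2)(4) = 11.3 m/s
Δx = v₀t + ½at² = 2.50·4 + 0.5·2.2·4² = 27.6 m

Phase 2 (constant speed): v₀ = 11.3 m/s, a = 0 m/s².
v = v₀ + at = 11.3 + (0)(10) = 11.3 m/s
Δx = v₀t + ½at² = 11.3·10 + 0.5·0·10² = 113 m
Final speed = 11.3 m/s

11.3 m/s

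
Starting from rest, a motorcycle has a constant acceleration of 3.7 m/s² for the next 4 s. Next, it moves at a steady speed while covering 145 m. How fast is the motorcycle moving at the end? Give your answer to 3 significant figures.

14.8 m/s

Phase 1 (accelerating): v₀ = 0 m/s, a = 3.7 m/s².
v = v₀ + at = 0 + (3.7)(4) = 14.8 m/s
Δx = v₀t + ½at² = 0·4 + 0.5·3.7·4² = 29.6 m

Phase 2 (constant speed): v₀ = 14.8 m/s, a = 0 m/s².
Constant speed: t = d/v = 145/14.8 = 9.80 s
Final speed = 14.8 m/s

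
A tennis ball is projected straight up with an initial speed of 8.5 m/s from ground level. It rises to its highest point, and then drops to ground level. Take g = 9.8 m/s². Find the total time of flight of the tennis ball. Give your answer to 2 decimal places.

1.73 s

Phase 1 (rising): v₀ = 8.50 m/s, a = -9.8 m/s².
v = v₀ + at → t = (0 − 8.50) / -9.8 = 0.867 s
v² = v₀² + 2aΔx → Δx = (0² − 8.50²)/(2·-9.8) = 3.69 m

Phase 2 (falling): v₀ = 0 m/s, a = -9.8 m/s².
Falls 3.69 m from rest: t = √(2·3.69/9.8) = 0.867 s; v = g·t = 8.50 m/s.
Total time = 0.867 + 0.867 = 1.73 s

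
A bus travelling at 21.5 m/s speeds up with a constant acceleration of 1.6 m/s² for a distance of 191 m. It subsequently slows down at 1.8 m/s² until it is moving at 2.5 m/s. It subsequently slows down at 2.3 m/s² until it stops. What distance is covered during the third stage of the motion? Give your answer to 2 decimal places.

1.36 m

Phase 1 (accelerating): v₀ = 21.5 m/s, a = 1.6 m/s².
v² = v₀² + 2aΔx = 21.5² + 2·1.6·191 = 1070 → v = 32.8 m/s
t = (v − v₀)/a = (32.8 − 21.5)/1.6 = 7.04 s

Phase 2 (decelerating): v₀ = 32.8 m/s, a = -1.8 m/s².
v = v₀ + at → t = (2.5 − 32.8) / -1.8 = 16.8 s
v² = v₀² + 2aΔx → Δx = (2.5² − 32.8²)/(2·-1.8) = 296 m

Phase 3 (decelerating): v₀ = 2.50 m/s, a = -2.3 m/s².
v = v₀ + at → t = (0 − 2.50) / -2.3 = 1.09 s
v² = v₀² + 2aΔx → Δx = (0² − 2.50²)/(2·-2.3) = 1.36 m
Distance in phase 3 = 1.36 m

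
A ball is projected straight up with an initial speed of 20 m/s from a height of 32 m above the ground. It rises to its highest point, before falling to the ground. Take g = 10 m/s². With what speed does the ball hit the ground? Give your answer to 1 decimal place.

Phase 1 (rising): v₀ = 20.0 m/s, a = -10 m/s².
v = v₀ + at → t = (0 − 20.0) / -10 = 2.00 s
v² = v₀² + 2aΔx → Δx = (0² − 20.0²)/(2·-10) = 20.0 m

Phase 2 (falling): v₀ = 0 m/s, a = -10 m/s².
Falls 52.0 m from rest: t = √(2·52.0/10) = 3.22 s; v = g·t = 32.2 m/s.
Final speed = 32.2 m/s

32.2 m/s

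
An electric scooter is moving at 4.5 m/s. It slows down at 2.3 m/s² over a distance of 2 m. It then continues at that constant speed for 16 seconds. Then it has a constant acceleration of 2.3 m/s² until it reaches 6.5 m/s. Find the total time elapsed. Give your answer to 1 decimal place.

Phase 1 (decelerating): v₀ = 4.50 m/s, a = -2.3 m/s².
v² = v₀² + 2aΔx = 4.50² + 2·-2.3·2 = 11.1 → v = 3.32 m/s
t = (v − v₀)/a = (3.32 − 4.50)/-2.3 = 0.511 s

Phase 2 (constant speed): v₀ = 3.32 m/s, a = 0 m/s².
v = v₀ + at = 3.32 + (0)(16) = 3.32 m/s
Δx = v₀t + ½at² = 3.32·16 + 0.5·0·16² = 53.2 m

Phase 3 (accelerating): v₀ = 3.32 m/s, a = 2.3 m/s².
v = v₀ + at → t = (6.5 − 3.32) / 2.3 = 1.38 s
v² = v₀² + 2aΔx → Δx = (6.5² − 3.32²)/(2·2.3) = 6.78 m
Total time = 0.511 + 16.0 + 1.38 = 17.9 s

17.9 s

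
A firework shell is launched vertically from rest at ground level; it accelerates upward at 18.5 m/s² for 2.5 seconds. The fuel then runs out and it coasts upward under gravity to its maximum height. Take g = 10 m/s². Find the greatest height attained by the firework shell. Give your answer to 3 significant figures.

Phase 1 (powered ascent): v₀ = 0 m/s, a = 18.5 m/s².
v = v₀ + at = 0 + (18.5)(2.5) = 46.2 m/s
Δx = v₀t + ½at² = 0·2.5 + 0.5·18.5·2.5² = 57.8 m

Phase 2 (coasting upward): v₀ = 46.2 m/s, a = -10 m/s².
v = v₀ + at → t = (0 − 46.2) / -10 = 4.62 s
v² = v₀² + 2aΔx → Δx = (0² − 46.2²)/(2·-10) = 107 m
Maximum height = 57.8 + 107 = 165 m

165 m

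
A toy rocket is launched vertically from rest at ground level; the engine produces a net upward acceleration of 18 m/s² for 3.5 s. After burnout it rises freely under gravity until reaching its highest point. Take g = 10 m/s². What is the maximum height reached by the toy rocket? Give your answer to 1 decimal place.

Phase 1 (powered ascent): v₀ = 0 m/s, a = 18 m/s².
v = v₀ + at = 0 + (18)(3.5) = 63.0 m/s
Δx = v₀t + ½at² = 0·3.5 + 0.5·18·3.5² = 110 m

Phase 2 (coasting upward): v₀ = 63.0 m/s, a = -10 m/s².
v = v₀ + at → t = (0 − 63.0) / -10 = 6.30 s
v² = v₀² + 2aΔx → Δx = (0² − 63.0²)/(2·-10) = 198 m
Maximum height = 110 + 198 = 309 m

308.7 m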